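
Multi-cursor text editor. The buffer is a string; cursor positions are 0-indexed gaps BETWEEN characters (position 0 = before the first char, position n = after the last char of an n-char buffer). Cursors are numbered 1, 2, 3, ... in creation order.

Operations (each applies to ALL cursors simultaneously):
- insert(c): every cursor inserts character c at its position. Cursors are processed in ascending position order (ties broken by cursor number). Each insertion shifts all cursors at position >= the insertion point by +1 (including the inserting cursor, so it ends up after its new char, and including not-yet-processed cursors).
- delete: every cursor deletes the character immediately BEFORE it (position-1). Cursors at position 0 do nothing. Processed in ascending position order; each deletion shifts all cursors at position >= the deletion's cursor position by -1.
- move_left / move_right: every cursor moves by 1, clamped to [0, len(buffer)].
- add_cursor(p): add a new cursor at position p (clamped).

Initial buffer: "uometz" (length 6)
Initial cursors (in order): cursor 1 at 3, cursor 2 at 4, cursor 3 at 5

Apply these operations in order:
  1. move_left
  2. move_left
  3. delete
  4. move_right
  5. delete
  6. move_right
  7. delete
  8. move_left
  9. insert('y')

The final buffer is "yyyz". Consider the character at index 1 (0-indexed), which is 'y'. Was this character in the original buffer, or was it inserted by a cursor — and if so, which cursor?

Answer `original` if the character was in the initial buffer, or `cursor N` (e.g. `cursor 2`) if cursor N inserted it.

Answer: cursor 2

Derivation:
After op 1 (move_left): buffer="uometz" (len 6), cursors c1@2 c2@3 c3@4, authorship ......
After op 2 (move_left): buffer="uometz" (len 6), cursors c1@1 c2@2 c3@3, authorship ......
After op 3 (delete): buffer="etz" (len 3), cursors c1@0 c2@0 c3@0, authorship ...
After op 4 (move_right): buffer="etz" (len 3), cursors c1@1 c2@1 c3@1, authorship ...
After op 5 (delete): buffer="tz" (len 2), cursors c1@0 c2@0 c3@0, authorship ..
After op 6 (move_right): buffer="tz" (len 2), cursors c1@1 c2@1 c3@1, authorship ..
After op 7 (delete): buffer="z" (len 1), cursors c1@0 c2@0 c3@0, authorship .
After op 8 (move_left): buffer="z" (len 1), cursors c1@0 c2@0 c3@0, authorship .
After op 9 (insert('y')): buffer="yyyz" (len 4), cursors c1@3 c2@3 c3@3, authorship 123.
Authorship (.=original, N=cursor N): 1 2 3 .
Index 1: author = 2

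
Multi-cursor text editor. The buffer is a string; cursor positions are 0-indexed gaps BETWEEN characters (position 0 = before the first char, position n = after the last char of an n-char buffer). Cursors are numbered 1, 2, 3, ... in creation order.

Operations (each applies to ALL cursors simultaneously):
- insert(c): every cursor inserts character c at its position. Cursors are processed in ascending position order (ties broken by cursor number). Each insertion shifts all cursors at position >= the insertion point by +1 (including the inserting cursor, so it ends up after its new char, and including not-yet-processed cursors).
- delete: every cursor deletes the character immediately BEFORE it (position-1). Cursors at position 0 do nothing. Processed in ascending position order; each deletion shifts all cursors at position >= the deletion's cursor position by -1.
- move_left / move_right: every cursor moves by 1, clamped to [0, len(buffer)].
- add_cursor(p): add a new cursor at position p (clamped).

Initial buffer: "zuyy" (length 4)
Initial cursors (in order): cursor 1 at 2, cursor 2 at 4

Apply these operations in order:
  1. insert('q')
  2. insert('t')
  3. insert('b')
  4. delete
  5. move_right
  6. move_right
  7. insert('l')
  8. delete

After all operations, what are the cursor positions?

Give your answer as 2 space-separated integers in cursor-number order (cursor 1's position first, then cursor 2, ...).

Answer: 6 8

Derivation:
After op 1 (insert('q')): buffer="zuqyyq" (len 6), cursors c1@3 c2@6, authorship ..1..2
After op 2 (insert('t')): buffer="zuqtyyqt" (len 8), cursors c1@4 c2@8, authorship ..11..22
After op 3 (insert('b')): buffer="zuqtbyyqtb" (len 10), cursors c1@5 c2@10, authorship ..111..222
After op 4 (delete): buffer="zuqtyyqt" (len 8), cursors c1@4 c2@8, authorship ..11..22
After op 5 (move_right): buffer="zuqtyyqt" (len 8), cursors c1@5 c2@8, authorship ..11..22
After op 6 (move_right): buffer="zuqtyyqt" (len 8), cursors c1@6 c2@8, authorship ..11..22
After op 7 (insert('l')): buffer="zuqtyylqtl" (len 10), cursors c1@7 c2@10, authorship ..11..1222
After op 8 (delete): buffer="zuqtyyqt" (len 8), cursors c1@6 c2@8, authorship ..11..22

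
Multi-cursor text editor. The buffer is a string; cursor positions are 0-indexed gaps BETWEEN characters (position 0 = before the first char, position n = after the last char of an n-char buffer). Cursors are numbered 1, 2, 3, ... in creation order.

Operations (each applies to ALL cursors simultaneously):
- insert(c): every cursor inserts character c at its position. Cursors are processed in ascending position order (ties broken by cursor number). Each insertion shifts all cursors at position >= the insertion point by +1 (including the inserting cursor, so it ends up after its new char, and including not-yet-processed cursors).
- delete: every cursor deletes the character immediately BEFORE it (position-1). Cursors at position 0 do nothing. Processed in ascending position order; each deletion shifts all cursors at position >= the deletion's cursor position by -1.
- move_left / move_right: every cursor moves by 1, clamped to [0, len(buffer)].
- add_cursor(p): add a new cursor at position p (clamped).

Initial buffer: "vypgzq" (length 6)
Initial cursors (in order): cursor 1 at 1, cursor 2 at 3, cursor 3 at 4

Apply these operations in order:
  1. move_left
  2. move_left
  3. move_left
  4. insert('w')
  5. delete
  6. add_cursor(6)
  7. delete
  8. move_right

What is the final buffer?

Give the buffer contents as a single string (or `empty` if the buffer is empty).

Answer: ypgz

Derivation:
After op 1 (move_left): buffer="vypgzq" (len 6), cursors c1@0 c2@2 c3@3, authorship ......
After op 2 (move_left): buffer="vypgzq" (len 6), cursors c1@0 c2@1 c3@2, authorship ......
After op 3 (move_left): buffer="vypgzq" (len 6), cursors c1@0 c2@0 c3@1, authorship ......
After op 4 (insert('w')): buffer="wwvwypgzq" (len 9), cursors c1@2 c2@2 c3@4, authorship 12.3.....
After op 5 (delete): buffer="vypgzq" (len 6), cursors c1@0 c2@0 c3@1, authorship ......
After op 6 (add_cursor(6)): buffer="vypgzq" (len 6), cursors c1@0 c2@0 c3@1 c4@6, authorship ......
After op 7 (delete): buffer="ypgz" (len 4), cursors c1@0 c2@0 c3@0 c4@4, authorship ....
After op 8 (move_right): buffer="ypgz" (len 4), cursors c1@1 c2@1 c3@1 c4@4, authorship ....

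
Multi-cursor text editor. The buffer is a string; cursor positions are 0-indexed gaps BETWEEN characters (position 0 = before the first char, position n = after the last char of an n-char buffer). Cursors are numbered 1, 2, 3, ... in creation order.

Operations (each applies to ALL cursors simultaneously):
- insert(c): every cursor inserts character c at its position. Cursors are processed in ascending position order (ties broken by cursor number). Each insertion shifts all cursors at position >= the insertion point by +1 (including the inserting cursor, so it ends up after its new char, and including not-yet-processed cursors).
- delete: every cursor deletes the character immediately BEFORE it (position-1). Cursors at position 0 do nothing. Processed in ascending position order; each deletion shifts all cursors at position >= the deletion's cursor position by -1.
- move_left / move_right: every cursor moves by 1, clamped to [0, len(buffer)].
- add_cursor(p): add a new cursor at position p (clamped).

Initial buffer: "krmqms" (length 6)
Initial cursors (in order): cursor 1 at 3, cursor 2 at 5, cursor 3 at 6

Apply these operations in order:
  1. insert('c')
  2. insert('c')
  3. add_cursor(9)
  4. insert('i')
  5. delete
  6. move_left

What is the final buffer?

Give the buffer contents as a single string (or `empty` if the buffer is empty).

After op 1 (insert('c')): buffer="krmcqmcsc" (len 9), cursors c1@4 c2@7 c3@9, authorship ...1..2.3
After op 2 (insert('c')): buffer="krmccqmccscc" (len 12), cursors c1@5 c2@9 c3@12, authorship ...11..22.33
After op 3 (add_cursor(9)): buffer="krmccqmccscc" (len 12), cursors c1@5 c2@9 c4@9 c3@12, authorship ...11..22.33
After op 4 (insert('i')): buffer="krmcciqmcciiscci" (len 16), cursors c1@6 c2@12 c4@12 c3@16, authorship ...111..2224.333
After op 5 (delete): buffer="krmccqmccscc" (len 12), cursors c1@5 c2@9 c4@9 c3@12, authorship ...11..22.33
After op 6 (move_left): buffer="krmccqmccscc" (len 12), cursors c1@4 c2@8 c4@8 c3@11, authorship ...11..22.33

Answer: krmccqmccscc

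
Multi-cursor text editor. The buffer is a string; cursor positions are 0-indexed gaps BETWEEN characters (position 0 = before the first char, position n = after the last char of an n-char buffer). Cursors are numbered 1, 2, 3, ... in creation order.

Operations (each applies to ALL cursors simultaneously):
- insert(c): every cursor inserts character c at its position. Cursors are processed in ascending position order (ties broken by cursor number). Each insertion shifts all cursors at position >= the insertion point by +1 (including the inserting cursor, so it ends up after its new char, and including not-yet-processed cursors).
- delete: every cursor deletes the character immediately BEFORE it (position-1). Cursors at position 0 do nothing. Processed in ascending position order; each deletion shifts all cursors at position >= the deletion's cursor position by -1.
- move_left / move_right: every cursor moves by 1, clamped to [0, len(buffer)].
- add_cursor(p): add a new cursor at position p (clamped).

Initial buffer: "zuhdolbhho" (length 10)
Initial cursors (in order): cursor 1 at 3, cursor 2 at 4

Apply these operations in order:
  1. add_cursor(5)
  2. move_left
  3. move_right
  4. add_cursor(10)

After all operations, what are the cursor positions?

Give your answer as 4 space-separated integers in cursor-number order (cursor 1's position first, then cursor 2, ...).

Answer: 3 4 5 10

Derivation:
After op 1 (add_cursor(5)): buffer="zuhdolbhho" (len 10), cursors c1@3 c2@4 c3@5, authorship ..........
After op 2 (move_left): buffer="zuhdolbhho" (len 10), cursors c1@2 c2@3 c3@4, authorship ..........
After op 3 (move_right): buffer="zuhdolbhho" (len 10), cursors c1@3 c2@4 c3@5, authorship ..........
After op 4 (add_cursor(10)): buffer="zuhdolbhho" (len 10), cursors c1@3 c2@4 c3@5 c4@10, authorship ..........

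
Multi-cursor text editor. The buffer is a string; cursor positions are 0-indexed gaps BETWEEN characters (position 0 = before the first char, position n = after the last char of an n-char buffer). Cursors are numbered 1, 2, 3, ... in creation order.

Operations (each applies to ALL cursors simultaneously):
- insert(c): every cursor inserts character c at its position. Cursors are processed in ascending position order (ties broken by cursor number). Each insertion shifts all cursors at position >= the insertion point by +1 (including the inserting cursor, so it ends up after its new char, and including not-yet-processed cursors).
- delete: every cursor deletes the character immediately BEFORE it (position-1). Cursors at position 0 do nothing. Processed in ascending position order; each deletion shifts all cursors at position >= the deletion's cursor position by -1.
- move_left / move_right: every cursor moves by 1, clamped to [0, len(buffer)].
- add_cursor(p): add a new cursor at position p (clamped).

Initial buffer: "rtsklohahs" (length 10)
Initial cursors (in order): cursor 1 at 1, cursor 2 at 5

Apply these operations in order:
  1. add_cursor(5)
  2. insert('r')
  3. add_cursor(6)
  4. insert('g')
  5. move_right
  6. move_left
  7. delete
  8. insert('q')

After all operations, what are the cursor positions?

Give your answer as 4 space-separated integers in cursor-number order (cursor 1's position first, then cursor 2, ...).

After op 1 (add_cursor(5)): buffer="rtsklohahs" (len 10), cursors c1@1 c2@5 c3@5, authorship ..........
After op 2 (insert('r')): buffer="rrtsklrrohahs" (len 13), cursors c1@2 c2@8 c3@8, authorship .1....23.....
After op 3 (add_cursor(6)): buffer="rrtsklrrohahs" (len 13), cursors c1@2 c4@6 c2@8 c3@8, authorship .1....23.....
After op 4 (insert('g')): buffer="rrgtsklgrrggohahs" (len 17), cursors c1@3 c4@8 c2@12 c3@12, authorship .11....42323.....
After op 5 (move_right): buffer="rrgtsklgrrggohahs" (len 17), cursors c1@4 c4@9 c2@13 c3@13, authorship .11....42323.....
After op 6 (move_left): buffer="rrgtsklgrrggohahs" (len 17), cursors c1@3 c4@8 c2@12 c3@12, authorship .11....42323.....
After op 7 (delete): buffer="rrtsklrrohahs" (len 13), cursors c1@2 c4@6 c2@8 c3@8, authorship .1....23.....
After op 8 (insert('q')): buffer="rrqtsklqrrqqohahs" (len 17), cursors c1@3 c4@8 c2@12 c3@12, authorship .11....42323.....

Answer: 3 12 12 8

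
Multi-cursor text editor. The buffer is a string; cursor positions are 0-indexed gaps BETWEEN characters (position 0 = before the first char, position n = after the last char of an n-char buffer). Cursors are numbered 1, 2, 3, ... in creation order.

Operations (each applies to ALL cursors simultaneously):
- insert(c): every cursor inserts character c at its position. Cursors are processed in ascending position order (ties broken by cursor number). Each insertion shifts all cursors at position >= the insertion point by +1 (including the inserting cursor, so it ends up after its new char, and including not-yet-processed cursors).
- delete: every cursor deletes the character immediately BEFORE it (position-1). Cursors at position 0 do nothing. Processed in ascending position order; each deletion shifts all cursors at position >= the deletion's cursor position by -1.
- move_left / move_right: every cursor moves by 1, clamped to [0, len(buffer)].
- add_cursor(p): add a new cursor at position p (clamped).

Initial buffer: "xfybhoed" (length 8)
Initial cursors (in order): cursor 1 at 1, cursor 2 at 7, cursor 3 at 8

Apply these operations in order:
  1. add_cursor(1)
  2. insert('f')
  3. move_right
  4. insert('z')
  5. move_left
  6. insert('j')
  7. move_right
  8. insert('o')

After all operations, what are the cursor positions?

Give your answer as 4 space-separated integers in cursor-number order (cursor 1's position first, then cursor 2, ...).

Answer: 10 20 24 10

Derivation:
After op 1 (add_cursor(1)): buffer="xfybhoed" (len 8), cursors c1@1 c4@1 c2@7 c3@8, authorship ........
After op 2 (insert('f')): buffer="xfffybhoefdf" (len 12), cursors c1@3 c4@3 c2@10 c3@12, authorship .14......2.3
After op 3 (move_right): buffer="xfffybhoefdf" (len 12), cursors c1@4 c4@4 c2@11 c3@12, authorship .14......2.3
After op 4 (insert('z')): buffer="xfffzzybhoefdzfz" (len 16), cursors c1@6 c4@6 c2@14 c3@16, authorship .14.14.....2.233
After op 5 (move_left): buffer="xfffzzybhoefdzfz" (len 16), cursors c1@5 c4@5 c2@13 c3@15, authorship .14.14.....2.233
After op 6 (insert('j')): buffer="xfffzjjzybhoefdjzfjz" (len 20), cursors c1@7 c4@7 c2@16 c3@19, authorship .14.1144.....2.22333
After op 7 (move_right): buffer="xfffzjjzybhoefdjzfjz" (len 20), cursors c1@8 c4@8 c2@17 c3@20, authorship .14.1144.....2.22333
After op 8 (insert('o')): buffer="xfffzjjzooybhoefdjzofjzo" (len 24), cursors c1@10 c4@10 c2@20 c3@24, authorship .14.114414.....2.2223333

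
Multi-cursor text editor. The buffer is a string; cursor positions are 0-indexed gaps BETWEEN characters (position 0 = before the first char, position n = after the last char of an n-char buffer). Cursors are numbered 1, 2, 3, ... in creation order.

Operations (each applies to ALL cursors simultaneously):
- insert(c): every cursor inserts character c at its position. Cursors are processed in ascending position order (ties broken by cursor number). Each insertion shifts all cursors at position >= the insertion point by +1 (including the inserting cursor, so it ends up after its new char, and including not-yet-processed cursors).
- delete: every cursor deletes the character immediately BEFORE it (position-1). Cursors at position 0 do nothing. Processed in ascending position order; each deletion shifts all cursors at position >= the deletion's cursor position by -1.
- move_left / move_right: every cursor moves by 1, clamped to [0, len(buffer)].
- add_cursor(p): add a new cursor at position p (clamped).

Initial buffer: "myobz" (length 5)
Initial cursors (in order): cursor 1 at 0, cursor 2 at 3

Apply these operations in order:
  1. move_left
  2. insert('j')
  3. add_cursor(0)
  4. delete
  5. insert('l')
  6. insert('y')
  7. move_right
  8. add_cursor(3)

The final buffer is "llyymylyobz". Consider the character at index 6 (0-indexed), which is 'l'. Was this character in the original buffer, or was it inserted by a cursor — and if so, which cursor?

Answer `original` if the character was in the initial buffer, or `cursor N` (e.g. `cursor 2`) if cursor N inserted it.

After op 1 (move_left): buffer="myobz" (len 5), cursors c1@0 c2@2, authorship .....
After op 2 (insert('j')): buffer="jmyjobz" (len 7), cursors c1@1 c2@4, authorship 1..2...
After op 3 (add_cursor(0)): buffer="jmyjobz" (len 7), cursors c3@0 c1@1 c2@4, authorship 1..2...
After op 4 (delete): buffer="myobz" (len 5), cursors c1@0 c3@0 c2@2, authorship .....
After op 5 (insert('l')): buffer="llmylobz" (len 8), cursors c1@2 c3@2 c2@5, authorship 13..2...
After op 6 (insert('y')): buffer="llyymylyobz" (len 11), cursors c1@4 c3@4 c2@8, authorship 1313..22...
After op 7 (move_right): buffer="llyymylyobz" (len 11), cursors c1@5 c3@5 c2@9, authorship 1313..22...
After op 8 (add_cursor(3)): buffer="llyymylyobz" (len 11), cursors c4@3 c1@5 c3@5 c2@9, authorship 1313..22...
Authorship (.=original, N=cursor N): 1 3 1 3 . . 2 2 . . .
Index 6: author = 2

Answer: cursor 2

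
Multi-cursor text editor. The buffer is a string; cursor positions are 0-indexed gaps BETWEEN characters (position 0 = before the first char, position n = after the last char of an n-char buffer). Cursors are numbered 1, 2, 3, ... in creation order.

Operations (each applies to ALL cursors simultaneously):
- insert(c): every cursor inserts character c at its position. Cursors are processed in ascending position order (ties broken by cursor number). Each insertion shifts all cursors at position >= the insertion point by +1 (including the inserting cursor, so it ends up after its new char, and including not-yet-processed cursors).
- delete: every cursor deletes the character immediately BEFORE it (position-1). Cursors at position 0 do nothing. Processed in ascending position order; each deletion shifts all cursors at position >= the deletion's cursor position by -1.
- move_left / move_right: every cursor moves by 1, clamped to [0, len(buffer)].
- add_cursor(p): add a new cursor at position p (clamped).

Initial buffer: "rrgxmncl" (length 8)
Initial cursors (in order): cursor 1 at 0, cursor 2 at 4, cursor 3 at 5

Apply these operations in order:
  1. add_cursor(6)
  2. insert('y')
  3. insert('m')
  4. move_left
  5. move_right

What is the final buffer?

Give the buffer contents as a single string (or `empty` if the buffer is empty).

After op 1 (add_cursor(6)): buffer="rrgxmncl" (len 8), cursors c1@0 c2@4 c3@5 c4@6, authorship ........
After op 2 (insert('y')): buffer="yrrgxymynycl" (len 12), cursors c1@1 c2@6 c3@8 c4@10, authorship 1....2.3.4..
After op 3 (insert('m')): buffer="ymrrgxymmymnymcl" (len 16), cursors c1@2 c2@8 c3@11 c4@14, authorship 11....22.33.44..
After op 4 (move_left): buffer="ymrrgxymmymnymcl" (len 16), cursors c1@1 c2@7 c3@10 c4@13, authorship 11....22.33.44..
After op 5 (move_right): buffer="ymrrgxymmymnymcl" (len 16), cursors c1@2 c2@8 c3@11 c4@14, authorship 11....22.33.44..

Answer: ymrrgxymmymnymcl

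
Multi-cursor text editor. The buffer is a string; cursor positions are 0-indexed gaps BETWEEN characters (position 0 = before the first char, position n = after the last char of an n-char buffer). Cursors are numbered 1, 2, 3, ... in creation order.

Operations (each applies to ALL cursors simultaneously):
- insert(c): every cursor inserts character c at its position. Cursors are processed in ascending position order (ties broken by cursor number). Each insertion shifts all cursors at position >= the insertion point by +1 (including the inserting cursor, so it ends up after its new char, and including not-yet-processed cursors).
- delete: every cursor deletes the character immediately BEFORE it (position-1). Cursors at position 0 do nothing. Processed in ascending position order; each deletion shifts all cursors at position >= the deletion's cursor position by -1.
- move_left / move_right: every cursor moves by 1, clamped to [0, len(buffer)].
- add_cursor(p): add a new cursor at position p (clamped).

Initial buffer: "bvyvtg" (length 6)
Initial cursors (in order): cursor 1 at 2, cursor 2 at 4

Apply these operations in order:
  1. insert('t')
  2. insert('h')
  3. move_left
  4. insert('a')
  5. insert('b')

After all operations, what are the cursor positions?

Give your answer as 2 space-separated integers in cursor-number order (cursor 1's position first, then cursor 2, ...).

After op 1 (insert('t')): buffer="bvtyvttg" (len 8), cursors c1@3 c2@6, authorship ..1..2..
After op 2 (insert('h')): buffer="bvthyvthtg" (len 10), cursors c1@4 c2@8, authorship ..11..22..
After op 3 (move_left): buffer="bvthyvthtg" (len 10), cursors c1@3 c2@7, authorship ..11..22..
After op 4 (insert('a')): buffer="bvtahyvtahtg" (len 12), cursors c1@4 c2@9, authorship ..111..222..
After op 5 (insert('b')): buffer="bvtabhyvtabhtg" (len 14), cursors c1@5 c2@11, authorship ..1111..2222..

Answer: 5 11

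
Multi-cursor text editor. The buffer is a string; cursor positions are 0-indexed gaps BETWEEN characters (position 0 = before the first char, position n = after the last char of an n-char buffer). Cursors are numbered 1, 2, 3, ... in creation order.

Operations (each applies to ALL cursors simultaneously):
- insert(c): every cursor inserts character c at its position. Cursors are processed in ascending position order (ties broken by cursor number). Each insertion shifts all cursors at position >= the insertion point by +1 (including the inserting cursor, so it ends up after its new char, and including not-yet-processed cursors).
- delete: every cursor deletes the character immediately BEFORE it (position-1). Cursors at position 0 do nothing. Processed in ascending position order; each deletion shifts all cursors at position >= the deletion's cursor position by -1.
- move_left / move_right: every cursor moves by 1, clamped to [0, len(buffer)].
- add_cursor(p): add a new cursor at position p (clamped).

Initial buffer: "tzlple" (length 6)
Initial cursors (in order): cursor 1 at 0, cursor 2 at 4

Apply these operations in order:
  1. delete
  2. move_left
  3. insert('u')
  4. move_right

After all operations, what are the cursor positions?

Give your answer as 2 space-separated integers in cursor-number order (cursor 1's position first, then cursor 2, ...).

After op 1 (delete): buffer="tzlle" (len 5), cursors c1@0 c2@3, authorship .....
After op 2 (move_left): buffer="tzlle" (len 5), cursors c1@0 c2@2, authorship .....
After op 3 (insert('u')): buffer="utzulle" (len 7), cursors c1@1 c2@4, authorship 1..2...
After op 4 (move_right): buffer="utzulle" (len 7), cursors c1@2 c2@5, authorship 1..2...

Answer: 2 5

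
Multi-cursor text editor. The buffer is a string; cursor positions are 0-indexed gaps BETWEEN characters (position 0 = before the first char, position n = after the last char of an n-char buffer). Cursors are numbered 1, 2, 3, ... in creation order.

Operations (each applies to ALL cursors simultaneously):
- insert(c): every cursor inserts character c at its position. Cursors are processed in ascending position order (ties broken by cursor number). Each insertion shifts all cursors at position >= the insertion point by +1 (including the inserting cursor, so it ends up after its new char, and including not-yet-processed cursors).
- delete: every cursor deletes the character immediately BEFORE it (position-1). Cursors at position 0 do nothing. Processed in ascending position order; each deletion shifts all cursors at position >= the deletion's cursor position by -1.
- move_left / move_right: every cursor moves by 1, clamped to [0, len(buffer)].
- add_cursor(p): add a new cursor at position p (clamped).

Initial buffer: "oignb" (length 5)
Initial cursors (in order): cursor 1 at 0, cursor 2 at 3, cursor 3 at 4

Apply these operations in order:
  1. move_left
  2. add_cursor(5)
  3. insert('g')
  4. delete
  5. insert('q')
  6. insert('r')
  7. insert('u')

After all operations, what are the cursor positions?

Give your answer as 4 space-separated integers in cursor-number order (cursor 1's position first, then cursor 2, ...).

Answer: 3 8 12 17

Derivation:
After op 1 (move_left): buffer="oignb" (len 5), cursors c1@0 c2@2 c3@3, authorship .....
After op 2 (add_cursor(5)): buffer="oignb" (len 5), cursors c1@0 c2@2 c3@3 c4@5, authorship .....
After op 3 (insert('g')): buffer="goigggnbg" (len 9), cursors c1@1 c2@4 c3@6 c4@9, authorship 1..2.3..4
After op 4 (delete): buffer="oignb" (len 5), cursors c1@0 c2@2 c3@3 c4@5, authorship .....
After op 5 (insert('q')): buffer="qoiqgqnbq" (len 9), cursors c1@1 c2@4 c3@6 c4@9, authorship 1..2.3..4
After op 6 (insert('r')): buffer="qroiqrgqrnbqr" (len 13), cursors c1@2 c2@6 c3@9 c4@13, authorship 11..22.33..44
After op 7 (insert('u')): buffer="qruoiqrugqrunbqru" (len 17), cursors c1@3 c2@8 c3@12 c4@17, authorship 111..222.333..444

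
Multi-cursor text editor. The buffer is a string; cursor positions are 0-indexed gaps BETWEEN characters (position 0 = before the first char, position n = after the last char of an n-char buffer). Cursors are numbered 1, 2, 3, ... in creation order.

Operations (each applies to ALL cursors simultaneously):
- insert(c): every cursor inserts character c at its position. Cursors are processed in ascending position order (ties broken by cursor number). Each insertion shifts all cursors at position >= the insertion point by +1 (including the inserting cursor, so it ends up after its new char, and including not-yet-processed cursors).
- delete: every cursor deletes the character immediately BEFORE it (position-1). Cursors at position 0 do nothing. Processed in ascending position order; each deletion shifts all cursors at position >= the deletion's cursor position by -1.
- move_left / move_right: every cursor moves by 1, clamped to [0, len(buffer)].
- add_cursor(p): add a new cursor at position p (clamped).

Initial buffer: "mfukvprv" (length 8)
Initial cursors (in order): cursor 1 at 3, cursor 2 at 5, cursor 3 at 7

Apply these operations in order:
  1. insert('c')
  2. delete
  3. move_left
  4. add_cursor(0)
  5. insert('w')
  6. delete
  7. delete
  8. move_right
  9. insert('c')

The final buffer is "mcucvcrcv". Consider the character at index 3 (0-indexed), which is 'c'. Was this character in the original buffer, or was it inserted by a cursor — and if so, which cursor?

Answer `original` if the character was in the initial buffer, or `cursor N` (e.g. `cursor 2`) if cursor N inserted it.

After op 1 (insert('c')): buffer="mfuckvcprcv" (len 11), cursors c1@4 c2@7 c3@10, authorship ...1..2..3.
After op 2 (delete): buffer="mfukvprv" (len 8), cursors c1@3 c2@5 c3@7, authorship ........
After op 3 (move_left): buffer="mfukvprv" (len 8), cursors c1@2 c2@4 c3@6, authorship ........
After op 4 (add_cursor(0)): buffer="mfukvprv" (len 8), cursors c4@0 c1@2 c2@4 c3@6, authorship ........
After op 5 (insert('w')): buffer="wmfwukwvpwrv" (len 12), cursors c4@1 c1@4 c2@7 c3@10, authorship 4..1..2..3..
After op 6 (delete): buffer="mfukvprv" (len 8), cursors c4@0 c1@2 c2@4 c3@6, authorship ........
After op 7 (delete): buffer="muvrv" (len 5), cursors c4@0 c1@1 c2@2 c3@3, authorship .....
After op 8 (move_right): buffer="muvrv" (len 5), cursors c4@1 c1@2 c2@3 c3@4, authorship .....
After op 9 (insert('c')): buffer="mcucvcrcv" (len 9), cursors c4@2 c1@4 c2@6 c3@8, authorship .4.1.2.3.
Authorship (.=original, N=cursor N): . 4 . 1 . 2 . 3 .
Index 3: author = 1

Answer: cursor 1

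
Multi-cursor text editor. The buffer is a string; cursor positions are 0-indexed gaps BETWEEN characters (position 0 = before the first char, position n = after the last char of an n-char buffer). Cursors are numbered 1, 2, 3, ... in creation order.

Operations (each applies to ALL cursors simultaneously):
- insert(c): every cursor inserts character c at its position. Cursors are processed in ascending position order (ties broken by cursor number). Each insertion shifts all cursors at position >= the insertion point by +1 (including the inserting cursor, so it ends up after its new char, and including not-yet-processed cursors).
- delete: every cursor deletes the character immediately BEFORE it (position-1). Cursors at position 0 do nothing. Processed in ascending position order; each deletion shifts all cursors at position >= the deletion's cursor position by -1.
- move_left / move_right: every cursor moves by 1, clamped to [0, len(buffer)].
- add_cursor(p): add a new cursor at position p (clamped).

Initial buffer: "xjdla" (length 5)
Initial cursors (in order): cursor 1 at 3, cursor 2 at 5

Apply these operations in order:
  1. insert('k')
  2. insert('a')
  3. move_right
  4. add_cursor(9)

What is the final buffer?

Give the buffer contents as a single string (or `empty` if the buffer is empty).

After op 1 (insert('k')): buffer="xjdklak" (len 7), cursors c1@4 c2@7, authorship ...1..2
After op 2 (insert('a')): buffer="xjdkalaka" (len 9), cursors c1@5 c2@9, authorship ...11..22
After op 3 (move_right): buffer="xjdkalaka" (len 9), cursors c1@6 c2@9, authorship ...11..22
After op 4 (add_cursor(9)): buffer="xjdkalaka" (len 9), cursors c1@6 c2@9 c3@9, authorship ...11..22

Answer: xjdkalaka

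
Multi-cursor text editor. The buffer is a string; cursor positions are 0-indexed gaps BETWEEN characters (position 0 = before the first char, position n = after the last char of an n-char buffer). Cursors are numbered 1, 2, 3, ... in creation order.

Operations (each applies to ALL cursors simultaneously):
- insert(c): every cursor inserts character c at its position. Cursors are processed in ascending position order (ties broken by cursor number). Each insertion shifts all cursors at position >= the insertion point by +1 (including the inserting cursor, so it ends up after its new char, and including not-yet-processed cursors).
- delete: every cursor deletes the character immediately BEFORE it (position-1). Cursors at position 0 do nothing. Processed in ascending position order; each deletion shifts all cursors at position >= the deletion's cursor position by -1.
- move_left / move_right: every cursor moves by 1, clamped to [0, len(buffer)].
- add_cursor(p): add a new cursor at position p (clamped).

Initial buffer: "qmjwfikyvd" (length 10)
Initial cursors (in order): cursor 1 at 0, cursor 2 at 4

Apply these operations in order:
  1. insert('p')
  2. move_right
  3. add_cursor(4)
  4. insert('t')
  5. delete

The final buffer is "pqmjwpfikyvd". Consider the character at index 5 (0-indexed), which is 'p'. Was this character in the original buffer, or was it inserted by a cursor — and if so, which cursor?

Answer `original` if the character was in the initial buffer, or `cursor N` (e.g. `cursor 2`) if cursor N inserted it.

Answer: cursor 2

Derivation:
After op 1 (insert('p')): buffer="pqmjwpfikyvd" (len 12), cursors c1@1 c2@6, authorship 1....2......
After op 2 (move_right): buffer="pqmjwpfikyvd" (len 12), cursors c1@2 c2@7, authorship 1....2......
After op 3 (add_cursor(4)): buffer="pqmjwpfikyvd" (len 12), cursors c1@2 c3@4 c2@7, authorship 1....2......
After op 4 (insert('t')): buffer="pqtmjtwpftikyvd" (len 15), cursors c1@3 c3@6 c2@10, authorship 1.1..3.2.2.....
After op 5 (delete): buffer="pqmjwpfikyvd" (len 12), cursors c1@2 c3@4 c2@7, authorship 1....2......
Authorship (.=original, N=cursor N): 1 . . . . 2 . . . . . .
Index 5: author = 2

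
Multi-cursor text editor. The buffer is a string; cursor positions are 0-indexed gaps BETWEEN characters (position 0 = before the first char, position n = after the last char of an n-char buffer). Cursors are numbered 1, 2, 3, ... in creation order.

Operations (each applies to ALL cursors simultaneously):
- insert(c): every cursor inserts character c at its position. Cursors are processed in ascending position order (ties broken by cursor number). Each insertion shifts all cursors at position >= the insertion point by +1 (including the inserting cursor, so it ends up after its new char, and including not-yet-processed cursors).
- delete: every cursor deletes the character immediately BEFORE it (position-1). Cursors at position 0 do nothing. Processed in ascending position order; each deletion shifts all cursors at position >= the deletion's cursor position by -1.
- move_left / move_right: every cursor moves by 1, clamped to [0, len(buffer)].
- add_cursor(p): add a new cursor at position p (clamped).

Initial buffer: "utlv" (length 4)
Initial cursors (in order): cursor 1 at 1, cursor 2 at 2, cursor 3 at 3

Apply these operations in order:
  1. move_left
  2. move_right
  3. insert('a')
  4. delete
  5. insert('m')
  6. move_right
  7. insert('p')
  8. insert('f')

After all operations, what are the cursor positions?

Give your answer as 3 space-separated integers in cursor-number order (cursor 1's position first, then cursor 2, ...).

Answer: 5 9 13

Derivation:
After op 1 (move_left): buffer="utlv" (len 4), cursors c1@0 c2@1 c3@2, authorship ....
After op 2 (move_right): buffer="utlv" (len 4), cursors c1@1 c2@2 c3@3, authorship ....
After op 3 (insert('a')): buffer="uatalav" (len 7), cursors c1@2 c2@4 c3@6, authorship .1.2.3.
After op 4 (delete): buffer="utlv" (len 4), cursors c1@1 c2@2 c3@3, authorship ....
After op 5 (insert('m')): buffer="umtmlmv" (len 7), cursors c1@2 c2@4 c3@6, authorship .1.2.3.
After op 6 (move_right): buffer="umtmlmv" (len 7), cursors c1@3 c2@5 c3@7, authorship .1.2.3.
After op 7 (insert('p')): buffer="umtpmlpmvp" (len 10), cursors c1@4 c2@7 c3@10, authorship .1.12.23.3
After op 8 (insert('f')): buffer="umtpfmlpfmvpf" (len 13), cursors c1@5 c2@9 c3@13, authorship .1.112.223.33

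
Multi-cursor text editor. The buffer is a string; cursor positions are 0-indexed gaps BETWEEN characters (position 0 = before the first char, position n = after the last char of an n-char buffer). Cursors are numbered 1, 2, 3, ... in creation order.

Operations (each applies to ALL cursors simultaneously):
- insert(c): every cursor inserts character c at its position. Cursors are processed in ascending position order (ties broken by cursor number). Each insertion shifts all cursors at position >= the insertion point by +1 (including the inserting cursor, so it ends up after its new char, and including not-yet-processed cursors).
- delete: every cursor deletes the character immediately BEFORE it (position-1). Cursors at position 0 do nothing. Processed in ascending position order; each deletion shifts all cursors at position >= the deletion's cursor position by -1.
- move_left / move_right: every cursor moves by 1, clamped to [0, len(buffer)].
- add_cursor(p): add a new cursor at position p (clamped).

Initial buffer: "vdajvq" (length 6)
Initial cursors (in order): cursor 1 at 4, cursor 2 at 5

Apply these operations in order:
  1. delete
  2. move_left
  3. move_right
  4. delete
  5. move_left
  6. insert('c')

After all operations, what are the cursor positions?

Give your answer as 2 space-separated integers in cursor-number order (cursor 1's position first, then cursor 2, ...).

After op 1 (delete): buffer="vdaq" (len 4), cursors c1@3 c2@3, authorship ....
After op 2 (move_left): buffer="vdaq" (len 4), cursors c1@2 c2@2, authorship ....
After op 3 (move_right): buffer="vdaq" (len 4), cursors c1@3 c2@3, authorship ....
After op 4 (delete): buffer="vq" (len 2), cursors c1@1 c2@1, authorship ..
After op 5 (move_left): buffer="vq" (len 2), cursors c1@0 c2@0, authorship ..
After op 6 (insert('c')): buffer="ccvq" (len 4), cursors c1@2 c2@2, authorship 12..

Answer: 2 2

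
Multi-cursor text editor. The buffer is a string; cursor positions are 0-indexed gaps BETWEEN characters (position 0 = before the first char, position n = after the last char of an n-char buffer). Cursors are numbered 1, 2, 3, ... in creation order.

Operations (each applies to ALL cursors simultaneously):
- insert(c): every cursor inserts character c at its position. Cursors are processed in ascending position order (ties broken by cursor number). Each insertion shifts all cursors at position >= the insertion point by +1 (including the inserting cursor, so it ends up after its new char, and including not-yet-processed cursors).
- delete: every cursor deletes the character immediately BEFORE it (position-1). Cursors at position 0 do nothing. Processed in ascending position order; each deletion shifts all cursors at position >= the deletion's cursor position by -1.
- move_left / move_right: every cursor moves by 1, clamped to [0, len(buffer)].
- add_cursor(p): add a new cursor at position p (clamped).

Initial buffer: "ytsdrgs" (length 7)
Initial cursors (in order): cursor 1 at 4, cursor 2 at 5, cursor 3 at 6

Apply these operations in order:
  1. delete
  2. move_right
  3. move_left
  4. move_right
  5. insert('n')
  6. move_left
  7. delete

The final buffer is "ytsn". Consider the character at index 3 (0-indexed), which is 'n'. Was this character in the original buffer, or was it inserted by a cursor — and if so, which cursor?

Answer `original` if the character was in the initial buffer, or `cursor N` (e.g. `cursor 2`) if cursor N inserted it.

Answer: cursor 3

Derivation:
After op 1 (delete): buffer="ytss" (len 4), cursors c1@3 c2@3 c3@3, authorship ....
After op 2 (move_right): buffer="ytss" (len 4), cursors c1@4 c2@4 c3@4, authorship ....
After op 3 (move_left): buffer="ytss" (len 4), cursors c1@3 c2@3 c3@3, authorship ....
After op 4 (move_right): buffer="ytss" (len 4), cursors c1@4 c2@4 c3@4, authorship ....
After op 5 (insert('n')): buffer="ytssnnn" (len 7), cursors c1@7 c2@7 c3@7, authorship ....123
After op 6 (move_left): buffer="ytssnnn" (len 7), cursors c1@6 c2@6 c3@6, authorship ....123
After op 7 (delete): buffer="ytsn" (len 4), cursors c1@3 c2@3 c3@3, authorship ...3
Authorship (.=original, N=cursor N): . . . 3
Index 3: author = 3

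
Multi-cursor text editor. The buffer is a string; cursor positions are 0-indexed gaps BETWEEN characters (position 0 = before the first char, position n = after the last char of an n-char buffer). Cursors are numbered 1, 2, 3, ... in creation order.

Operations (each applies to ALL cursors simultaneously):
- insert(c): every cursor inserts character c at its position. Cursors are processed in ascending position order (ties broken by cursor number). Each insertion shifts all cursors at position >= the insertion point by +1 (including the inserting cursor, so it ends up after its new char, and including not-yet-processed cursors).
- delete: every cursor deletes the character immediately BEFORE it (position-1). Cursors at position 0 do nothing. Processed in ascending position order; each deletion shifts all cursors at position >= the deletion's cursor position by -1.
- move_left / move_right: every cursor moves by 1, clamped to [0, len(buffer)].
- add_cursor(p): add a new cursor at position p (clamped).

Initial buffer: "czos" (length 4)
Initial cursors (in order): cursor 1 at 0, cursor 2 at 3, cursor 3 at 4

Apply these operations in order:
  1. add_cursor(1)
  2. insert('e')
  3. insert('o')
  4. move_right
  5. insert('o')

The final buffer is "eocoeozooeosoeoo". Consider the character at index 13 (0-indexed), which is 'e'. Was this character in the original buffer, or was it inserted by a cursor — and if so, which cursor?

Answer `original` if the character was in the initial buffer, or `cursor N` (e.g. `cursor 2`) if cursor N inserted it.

Answer: cursor 3

Derivation:
After op 1 (add_cursor(1)): buffer="czos" (len 4), cursors c1@0 c4@1 c2@3 c3@4, authorship ....
After op 2 (insert('e')): buffer="ecezoese" (len 8), cursors c1@1 c4@3 c2@6 c3@8, authorship 1.4..2.3
After op 3 (insert('o')): buffer="eoceozoeoseo" (len 12), cursors c1@2 c4@5 c2@9 c3@12, authorship 11.44..22.33
After op 4 (move_right): buffer="eoceozoeoseo" (len 12), cursors c1@3 c4@6 c2@10 c3@12, authorship 11.44..22.33
After op 5 (insert('o')): buffer="eocoeozooeosoeoo" (len 16), cursors c1@4 c4@8 c2@13 c3@16, authorship 11.144.4.22.2333
Authorship (.=original, N=cursor N): 1 1 . 1 4 4 . 4 . 2 2 . 2 3 3 3
Index 13: author = 3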